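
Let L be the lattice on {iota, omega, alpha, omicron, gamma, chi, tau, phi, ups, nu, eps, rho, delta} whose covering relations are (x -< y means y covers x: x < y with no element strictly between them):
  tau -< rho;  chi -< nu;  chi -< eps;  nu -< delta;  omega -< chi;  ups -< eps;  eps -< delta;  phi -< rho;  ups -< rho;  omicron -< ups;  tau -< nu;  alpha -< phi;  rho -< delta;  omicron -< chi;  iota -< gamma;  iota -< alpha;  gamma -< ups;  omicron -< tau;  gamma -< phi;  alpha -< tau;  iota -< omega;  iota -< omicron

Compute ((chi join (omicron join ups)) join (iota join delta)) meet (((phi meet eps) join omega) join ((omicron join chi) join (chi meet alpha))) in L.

omicron ∨ ups = ups
chi ∨ ups = eps
iota ∨ delta = delta
eps ∨ delta = delta
phi ∧ eps = gamma
gamma ∨ omega = eps
omicron ∨ chi = chi
chi ∧ alpha = iota
chi ∨ iota = chi
eps ∨ chi = eps
delta ∧ eps = eps

eps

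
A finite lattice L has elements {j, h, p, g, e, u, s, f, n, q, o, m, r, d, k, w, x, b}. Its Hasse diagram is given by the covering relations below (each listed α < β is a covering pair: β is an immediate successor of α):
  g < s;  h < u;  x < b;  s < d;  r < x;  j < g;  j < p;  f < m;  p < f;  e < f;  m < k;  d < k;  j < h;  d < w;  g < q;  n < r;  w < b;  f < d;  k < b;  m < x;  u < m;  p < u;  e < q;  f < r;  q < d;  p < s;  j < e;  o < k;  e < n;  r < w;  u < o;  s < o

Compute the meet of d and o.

s

Common lower bounds of {d, o}: g, j, p, s.
The greatest among these is s.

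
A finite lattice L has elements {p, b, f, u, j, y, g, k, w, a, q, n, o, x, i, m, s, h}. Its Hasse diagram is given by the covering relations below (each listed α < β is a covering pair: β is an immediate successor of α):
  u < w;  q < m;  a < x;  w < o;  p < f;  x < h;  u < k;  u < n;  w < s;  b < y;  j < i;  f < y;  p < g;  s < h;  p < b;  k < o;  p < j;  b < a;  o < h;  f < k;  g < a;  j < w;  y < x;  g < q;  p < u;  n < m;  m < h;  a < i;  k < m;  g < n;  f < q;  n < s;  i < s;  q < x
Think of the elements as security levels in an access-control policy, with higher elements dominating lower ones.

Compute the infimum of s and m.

n

Common lower bounds of {s, m}: g, n, p, u.
The greatest among these is n.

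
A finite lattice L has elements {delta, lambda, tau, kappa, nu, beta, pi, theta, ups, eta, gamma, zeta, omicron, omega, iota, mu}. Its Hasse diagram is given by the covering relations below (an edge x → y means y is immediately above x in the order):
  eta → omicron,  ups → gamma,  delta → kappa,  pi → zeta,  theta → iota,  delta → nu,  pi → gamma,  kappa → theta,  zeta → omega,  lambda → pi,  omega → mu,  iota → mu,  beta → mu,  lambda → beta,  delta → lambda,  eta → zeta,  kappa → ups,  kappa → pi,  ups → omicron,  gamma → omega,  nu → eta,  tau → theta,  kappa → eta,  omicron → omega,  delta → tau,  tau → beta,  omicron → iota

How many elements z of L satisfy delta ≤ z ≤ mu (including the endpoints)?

The interval [delta, mu] = {beta, delta, eta, gamma, iota, kappa, lambda, mu, nu, omega, omicron, pi, tau, theta, ups, zeta}, which has 16 elements.

16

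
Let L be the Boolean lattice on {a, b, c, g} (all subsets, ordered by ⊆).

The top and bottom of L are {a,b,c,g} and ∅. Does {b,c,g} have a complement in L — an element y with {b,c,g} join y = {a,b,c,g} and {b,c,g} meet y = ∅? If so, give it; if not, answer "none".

Need y with {b,c,g} ∨ y = {a,b,c,g} and {b,c,g} ∧ y = ∅.
Checking each element gives: {a}.

{a}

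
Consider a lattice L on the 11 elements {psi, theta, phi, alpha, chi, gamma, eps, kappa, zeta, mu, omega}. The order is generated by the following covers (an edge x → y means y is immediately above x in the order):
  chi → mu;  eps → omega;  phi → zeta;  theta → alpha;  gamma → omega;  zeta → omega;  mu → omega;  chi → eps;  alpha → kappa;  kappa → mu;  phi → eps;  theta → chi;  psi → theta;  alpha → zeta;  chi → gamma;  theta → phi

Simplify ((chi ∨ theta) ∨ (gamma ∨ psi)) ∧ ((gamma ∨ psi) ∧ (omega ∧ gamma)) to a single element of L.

chi ∨ theta = chi
gamma ∨ psi = gamma
chi ∨ gamma = gamma
gamma ∨ psi = gamma
omega ∧ gamma = gamma
gamma ∧ gamma = gamma
gamma ∧ gamma = gamma

gamma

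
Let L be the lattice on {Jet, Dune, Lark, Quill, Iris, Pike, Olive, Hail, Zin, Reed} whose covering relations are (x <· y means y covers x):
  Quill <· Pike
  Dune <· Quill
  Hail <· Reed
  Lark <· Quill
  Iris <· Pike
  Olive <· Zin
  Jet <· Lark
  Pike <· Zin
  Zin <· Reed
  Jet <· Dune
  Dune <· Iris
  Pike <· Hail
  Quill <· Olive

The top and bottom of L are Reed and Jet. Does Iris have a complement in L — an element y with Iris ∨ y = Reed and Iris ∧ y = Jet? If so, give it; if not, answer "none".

For every candidate y, either Iris ∨ y ≠ Reed or Iris ∧ y ≠ Jet; no complement exists.

none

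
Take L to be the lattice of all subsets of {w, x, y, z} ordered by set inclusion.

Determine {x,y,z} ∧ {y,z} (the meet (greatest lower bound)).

Under ⊆, meet is intersection: {x,y,z} ∩ {y,z} = {y,z}.

{y,z}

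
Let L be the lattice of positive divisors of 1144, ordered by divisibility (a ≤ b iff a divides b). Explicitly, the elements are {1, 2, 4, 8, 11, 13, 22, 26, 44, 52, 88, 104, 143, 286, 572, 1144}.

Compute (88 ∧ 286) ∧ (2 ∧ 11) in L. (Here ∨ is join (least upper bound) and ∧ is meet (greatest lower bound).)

88 ∧ 286 = 22
2 ∧ 11 = 1
22 ∧ 1 = 1

1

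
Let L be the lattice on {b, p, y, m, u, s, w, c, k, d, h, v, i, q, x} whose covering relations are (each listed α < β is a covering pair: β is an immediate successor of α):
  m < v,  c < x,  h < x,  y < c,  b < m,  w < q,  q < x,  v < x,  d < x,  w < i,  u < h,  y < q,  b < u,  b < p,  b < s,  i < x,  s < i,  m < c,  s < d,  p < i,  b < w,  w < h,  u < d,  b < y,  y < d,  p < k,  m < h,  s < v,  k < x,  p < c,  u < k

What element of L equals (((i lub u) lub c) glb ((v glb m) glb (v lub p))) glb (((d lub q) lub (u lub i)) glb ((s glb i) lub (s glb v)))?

b

i ∨ u = x
x ∨ c = x
v ∧ m = m
v ∨ p = x
m ∧ x = m
x ∧ m = m
d ∨ q = x
u ∨ i = x
x ∨ x = x
s ∧ i = s
s ∧ v = s
s ∨ s = s
x ∧ s = s
m ∧ s = b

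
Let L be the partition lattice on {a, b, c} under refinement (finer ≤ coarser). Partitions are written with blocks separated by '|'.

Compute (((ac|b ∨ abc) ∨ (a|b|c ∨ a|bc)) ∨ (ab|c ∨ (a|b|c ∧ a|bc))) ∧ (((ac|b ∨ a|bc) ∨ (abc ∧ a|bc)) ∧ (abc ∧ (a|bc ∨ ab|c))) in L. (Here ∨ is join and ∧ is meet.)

abc

ac|b ∨ abc = abc
a|b|c ∨ a|bc = a|bc
abc ∨ a|bc = abc
a|b|c ∧ a|bc = a|b|c
ab|c ∨ a|b|c = ab|c
abc ∨ ab|c = abc
ac|b ∨ a|bc = abc
abc ∧ a|bc = a|bc
abc ∨ a|bc = abc
a|bc ∨ ab|c = abc
abc ∧ abc = abc
abc ∧ abc = abc
abc ∧ abc = abc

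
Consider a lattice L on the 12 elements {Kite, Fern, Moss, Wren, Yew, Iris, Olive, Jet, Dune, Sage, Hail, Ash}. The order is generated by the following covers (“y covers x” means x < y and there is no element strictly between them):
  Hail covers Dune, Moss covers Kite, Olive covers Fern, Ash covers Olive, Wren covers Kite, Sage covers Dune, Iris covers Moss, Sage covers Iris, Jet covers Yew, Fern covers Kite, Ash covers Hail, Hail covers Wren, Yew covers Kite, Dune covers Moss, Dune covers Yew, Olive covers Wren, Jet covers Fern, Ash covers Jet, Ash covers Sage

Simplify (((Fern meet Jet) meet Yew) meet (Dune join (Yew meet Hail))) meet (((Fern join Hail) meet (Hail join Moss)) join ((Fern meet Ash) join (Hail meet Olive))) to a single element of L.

Kite

Fern ∧ Jet = Fern
Fern ∧ Yew = Kite
Yew ∧ Hail = Yew
Dune ∨ Yew = Dune
Kite ∧ Dune = Kite
Fern ∨ Hail = Ash
Hail ∨ Moss = Hail
Ash ∧ Hail = Hail
Fern ∧ Ash = Fern
Hail ∧ Olive = Wren
Fern ∨ Wren = Olive
Hail ∨ Olive = Ash
Kite ∧ Ash = Kite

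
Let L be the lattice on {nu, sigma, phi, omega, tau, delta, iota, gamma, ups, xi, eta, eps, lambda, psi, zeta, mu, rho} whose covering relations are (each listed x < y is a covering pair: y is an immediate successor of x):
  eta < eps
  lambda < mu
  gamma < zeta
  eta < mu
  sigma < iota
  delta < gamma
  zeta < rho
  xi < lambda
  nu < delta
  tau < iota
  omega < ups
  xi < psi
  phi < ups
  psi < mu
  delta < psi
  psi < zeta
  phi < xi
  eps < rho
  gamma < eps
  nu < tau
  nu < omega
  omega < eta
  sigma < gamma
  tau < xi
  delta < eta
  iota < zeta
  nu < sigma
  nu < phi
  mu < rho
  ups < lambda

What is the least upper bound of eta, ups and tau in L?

Common upper bounds of {eta, ups, tau}: mu, rho.
The least among these is mu.

mu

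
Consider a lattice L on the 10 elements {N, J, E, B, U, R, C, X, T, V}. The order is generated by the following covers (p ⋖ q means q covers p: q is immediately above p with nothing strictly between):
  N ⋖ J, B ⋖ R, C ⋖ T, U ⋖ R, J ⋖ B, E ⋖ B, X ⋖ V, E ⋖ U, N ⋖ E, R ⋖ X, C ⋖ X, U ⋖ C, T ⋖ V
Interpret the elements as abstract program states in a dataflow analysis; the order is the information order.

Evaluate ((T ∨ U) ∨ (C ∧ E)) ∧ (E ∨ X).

T ∨ U = T
C ∧ E = E
T ∨ E = T
E ∨ X = X
T ∧ X = C

C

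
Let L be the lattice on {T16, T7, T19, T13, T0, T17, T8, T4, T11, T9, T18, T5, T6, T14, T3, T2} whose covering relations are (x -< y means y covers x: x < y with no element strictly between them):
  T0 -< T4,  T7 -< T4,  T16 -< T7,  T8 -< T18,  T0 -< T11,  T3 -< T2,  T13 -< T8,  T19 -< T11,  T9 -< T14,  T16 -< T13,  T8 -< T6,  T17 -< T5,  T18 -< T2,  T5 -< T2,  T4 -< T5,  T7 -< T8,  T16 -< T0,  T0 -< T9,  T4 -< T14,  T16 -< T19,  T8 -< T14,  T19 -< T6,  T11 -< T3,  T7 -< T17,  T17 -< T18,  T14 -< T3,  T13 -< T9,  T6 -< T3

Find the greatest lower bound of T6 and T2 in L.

T6

Common lower bounds of {T6, T2}: T13, T16, T19, T6, T7, T8.
The greatest among these is T6.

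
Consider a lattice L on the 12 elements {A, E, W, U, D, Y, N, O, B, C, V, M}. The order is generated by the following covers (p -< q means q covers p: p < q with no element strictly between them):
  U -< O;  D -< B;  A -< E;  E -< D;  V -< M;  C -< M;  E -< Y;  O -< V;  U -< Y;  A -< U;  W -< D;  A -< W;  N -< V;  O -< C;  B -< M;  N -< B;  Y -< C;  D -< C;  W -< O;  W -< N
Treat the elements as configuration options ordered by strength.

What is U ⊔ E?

Y

Common upper bounds of {U, E}: C, M, Y.
The least among these is Y.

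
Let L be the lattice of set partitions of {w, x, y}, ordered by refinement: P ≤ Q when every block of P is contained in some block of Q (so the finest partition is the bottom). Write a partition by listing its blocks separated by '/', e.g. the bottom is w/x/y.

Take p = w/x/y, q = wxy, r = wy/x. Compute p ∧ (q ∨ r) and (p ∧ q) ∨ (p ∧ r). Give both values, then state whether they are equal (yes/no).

q ∨ r = wxy, so p ∧ (q ∨ r) = w/x/y ∧ wxy = w/x/y.
p ∧ q = w/x/y and p ∧ r = w/x/y, so (p ∧ q) ∨ (p ∧ r) = w/x/y ∨ w/x/y = w/x/y.
Equal: yes.

w/x/y; w/x/y; yes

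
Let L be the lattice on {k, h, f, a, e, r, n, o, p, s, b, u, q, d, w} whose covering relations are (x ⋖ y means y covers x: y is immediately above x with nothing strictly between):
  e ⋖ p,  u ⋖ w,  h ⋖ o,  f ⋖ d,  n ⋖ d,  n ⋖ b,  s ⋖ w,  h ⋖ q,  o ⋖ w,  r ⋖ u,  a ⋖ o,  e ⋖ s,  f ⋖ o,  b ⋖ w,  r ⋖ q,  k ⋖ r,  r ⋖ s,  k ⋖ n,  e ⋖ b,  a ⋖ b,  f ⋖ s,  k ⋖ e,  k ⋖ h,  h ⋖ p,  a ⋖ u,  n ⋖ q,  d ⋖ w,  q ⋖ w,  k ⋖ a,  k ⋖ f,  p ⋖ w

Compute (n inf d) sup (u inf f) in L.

n ∧ d = n
u ∧ f = k
n ∨ k = n

n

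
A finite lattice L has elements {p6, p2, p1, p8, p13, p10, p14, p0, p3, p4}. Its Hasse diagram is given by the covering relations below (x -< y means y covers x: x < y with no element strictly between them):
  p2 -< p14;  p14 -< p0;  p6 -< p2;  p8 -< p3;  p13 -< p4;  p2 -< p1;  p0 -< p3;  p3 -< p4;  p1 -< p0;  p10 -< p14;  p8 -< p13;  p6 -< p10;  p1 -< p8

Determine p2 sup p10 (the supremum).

p14

Common upper bounds of {p2, p10}: p0, p14, p3, p4.
The least among these is p14.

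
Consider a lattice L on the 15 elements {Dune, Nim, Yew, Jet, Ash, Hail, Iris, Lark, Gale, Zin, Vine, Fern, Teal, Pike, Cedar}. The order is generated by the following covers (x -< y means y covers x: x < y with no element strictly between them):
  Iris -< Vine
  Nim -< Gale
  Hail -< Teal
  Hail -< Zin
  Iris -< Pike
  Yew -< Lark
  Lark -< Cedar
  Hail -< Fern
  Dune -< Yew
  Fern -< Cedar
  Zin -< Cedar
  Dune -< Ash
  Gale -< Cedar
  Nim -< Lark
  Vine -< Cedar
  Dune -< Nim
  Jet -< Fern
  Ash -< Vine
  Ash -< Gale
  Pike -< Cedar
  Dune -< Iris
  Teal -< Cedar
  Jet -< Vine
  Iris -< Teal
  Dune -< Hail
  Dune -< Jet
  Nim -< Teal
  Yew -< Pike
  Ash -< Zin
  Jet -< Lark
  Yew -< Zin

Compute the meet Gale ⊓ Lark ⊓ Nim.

Common lower bounds of {Gale, Lark, Nim}: Dune, Nim.
The greatest among these is Nim.

Nim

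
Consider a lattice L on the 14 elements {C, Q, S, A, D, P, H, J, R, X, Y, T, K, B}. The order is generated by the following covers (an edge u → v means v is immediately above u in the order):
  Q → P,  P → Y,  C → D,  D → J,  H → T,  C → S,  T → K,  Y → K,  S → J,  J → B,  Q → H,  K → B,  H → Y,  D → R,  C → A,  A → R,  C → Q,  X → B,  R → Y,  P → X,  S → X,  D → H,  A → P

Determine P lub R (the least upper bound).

Common upper bounds of {P, R}: B, K, Y.
The least among these is Y.

Y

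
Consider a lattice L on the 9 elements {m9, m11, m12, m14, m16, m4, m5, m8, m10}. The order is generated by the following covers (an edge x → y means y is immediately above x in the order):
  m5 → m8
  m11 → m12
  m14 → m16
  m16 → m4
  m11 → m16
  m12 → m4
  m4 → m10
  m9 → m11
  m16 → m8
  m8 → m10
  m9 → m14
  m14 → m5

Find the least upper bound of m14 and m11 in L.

m16

Common upper bounds of {m14, m11}: m10, m16, m4, m8.
The least among these is m16.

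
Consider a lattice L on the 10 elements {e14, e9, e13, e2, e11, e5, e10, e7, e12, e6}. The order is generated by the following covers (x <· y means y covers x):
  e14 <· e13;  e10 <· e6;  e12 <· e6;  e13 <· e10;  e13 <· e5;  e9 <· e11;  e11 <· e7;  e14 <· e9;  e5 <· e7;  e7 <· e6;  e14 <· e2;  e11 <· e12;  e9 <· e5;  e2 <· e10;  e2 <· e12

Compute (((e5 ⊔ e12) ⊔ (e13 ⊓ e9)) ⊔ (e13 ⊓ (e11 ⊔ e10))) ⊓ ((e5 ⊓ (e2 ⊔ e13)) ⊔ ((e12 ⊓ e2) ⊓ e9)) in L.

e13

e5 ∨ e12 = e6
e13 ∧ e9 = e14
e6 ∨ e14 = e6
e11 ∨ e10 = e6
e13 ∧ e6 = e13
e6 ∨ e13 = e6
e2 ∨ e13 = e10
e5 ∧ e10 = e13
e12 ∧ e2 = e2
e2 ∧ e9 = e14
e13 ∨ e14 = e13
e6 ∧ e13 = e13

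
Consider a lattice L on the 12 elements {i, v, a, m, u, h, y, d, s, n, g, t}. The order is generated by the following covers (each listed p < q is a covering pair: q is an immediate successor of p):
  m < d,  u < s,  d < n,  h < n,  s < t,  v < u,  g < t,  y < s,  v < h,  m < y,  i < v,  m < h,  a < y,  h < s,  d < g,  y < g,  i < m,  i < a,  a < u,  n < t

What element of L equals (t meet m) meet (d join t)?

t ∧ m = m
d ∨ t = t
m ∧ t = m

m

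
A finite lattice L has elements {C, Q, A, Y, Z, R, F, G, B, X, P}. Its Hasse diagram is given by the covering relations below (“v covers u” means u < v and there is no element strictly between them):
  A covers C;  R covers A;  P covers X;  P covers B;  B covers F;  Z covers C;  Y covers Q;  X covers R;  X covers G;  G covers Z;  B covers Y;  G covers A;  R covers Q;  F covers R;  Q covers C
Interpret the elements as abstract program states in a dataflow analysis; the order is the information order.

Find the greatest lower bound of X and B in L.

Common lower bounds of {X, B}: A, C, Q, R.
The greatest among these is R.

R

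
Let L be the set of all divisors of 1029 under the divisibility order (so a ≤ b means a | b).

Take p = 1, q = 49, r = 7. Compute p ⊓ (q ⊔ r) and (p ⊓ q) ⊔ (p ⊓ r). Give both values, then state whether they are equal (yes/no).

1; 1; yes

q ⊔ r = 49, so p ⊓ (q ⊔ r) = 1 ⊓ 49 = 1.
p ⊓ q = 1 and p ⊓ r = 1, so (p ⊓ q) ⊔ (p ⊓ r) = 1 ⊔ 1 = 1.
Equal: yes.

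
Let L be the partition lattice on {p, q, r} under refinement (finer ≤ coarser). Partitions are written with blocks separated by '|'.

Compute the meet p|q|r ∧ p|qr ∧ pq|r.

p|q|r

The meet (common refinement) of p|q|r, p|qr, pq|r intersects blocks pairwise, giving p|q|r.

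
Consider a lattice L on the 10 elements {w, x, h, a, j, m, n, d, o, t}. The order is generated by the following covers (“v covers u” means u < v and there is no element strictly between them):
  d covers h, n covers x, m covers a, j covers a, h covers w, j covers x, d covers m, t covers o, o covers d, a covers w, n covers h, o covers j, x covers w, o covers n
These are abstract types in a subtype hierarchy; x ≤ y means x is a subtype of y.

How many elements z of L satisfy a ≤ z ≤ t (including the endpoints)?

6

The interval [a, t] = {a, d, j, m, o, t}, which has 6 elements.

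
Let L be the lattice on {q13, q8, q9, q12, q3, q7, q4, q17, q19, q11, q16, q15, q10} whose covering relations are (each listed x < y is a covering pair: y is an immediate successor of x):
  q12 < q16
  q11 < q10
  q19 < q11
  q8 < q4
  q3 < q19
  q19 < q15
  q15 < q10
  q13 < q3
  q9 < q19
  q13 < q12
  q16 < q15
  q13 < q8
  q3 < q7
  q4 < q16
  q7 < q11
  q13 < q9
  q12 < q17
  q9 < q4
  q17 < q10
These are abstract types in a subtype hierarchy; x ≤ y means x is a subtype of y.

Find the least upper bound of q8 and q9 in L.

Common upper bounds of {q8, q9}: q10, q15, q16, q4.
The least among these is q4.

q4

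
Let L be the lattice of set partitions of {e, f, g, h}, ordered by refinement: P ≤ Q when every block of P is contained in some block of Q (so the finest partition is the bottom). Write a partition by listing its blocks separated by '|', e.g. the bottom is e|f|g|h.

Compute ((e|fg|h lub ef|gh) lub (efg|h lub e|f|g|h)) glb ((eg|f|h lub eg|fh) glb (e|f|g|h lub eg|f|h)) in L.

eg|f|h

e|fg|h ∨ ef|gh = efgh
efg|h ∨ e|f|g|h = efg|h
efgh ∨ efg|h = efgh
eg|f|h ∨ eg|fh = eg|fh
e|f|g|h ∨ eg|f|h = eg|f|h
eg|fh ∧ eg|f|h = eg|f|h
efgh ∧ eg|f|h = eg|f|h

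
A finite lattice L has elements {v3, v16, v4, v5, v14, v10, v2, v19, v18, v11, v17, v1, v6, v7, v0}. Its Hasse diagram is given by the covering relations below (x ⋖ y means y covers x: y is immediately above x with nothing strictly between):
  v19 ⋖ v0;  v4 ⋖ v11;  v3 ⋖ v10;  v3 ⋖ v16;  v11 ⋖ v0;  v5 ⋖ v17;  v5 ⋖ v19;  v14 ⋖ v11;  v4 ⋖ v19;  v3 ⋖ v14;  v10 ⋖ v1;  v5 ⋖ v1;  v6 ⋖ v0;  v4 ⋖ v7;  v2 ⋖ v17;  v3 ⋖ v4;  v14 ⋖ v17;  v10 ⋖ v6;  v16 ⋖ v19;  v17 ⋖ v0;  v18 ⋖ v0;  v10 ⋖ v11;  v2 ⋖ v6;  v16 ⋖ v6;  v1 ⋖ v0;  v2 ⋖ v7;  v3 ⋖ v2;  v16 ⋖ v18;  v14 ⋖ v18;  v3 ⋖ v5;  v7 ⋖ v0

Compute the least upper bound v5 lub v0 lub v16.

v0

Common upper bounds of {v5, v0, v16}: v0.
The least among these is v0.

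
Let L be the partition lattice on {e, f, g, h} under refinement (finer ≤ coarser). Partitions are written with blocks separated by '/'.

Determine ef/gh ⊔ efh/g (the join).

efgh

Common upper bounds of {ef/gh, efh/g}: efgh.
The least among these is efgh.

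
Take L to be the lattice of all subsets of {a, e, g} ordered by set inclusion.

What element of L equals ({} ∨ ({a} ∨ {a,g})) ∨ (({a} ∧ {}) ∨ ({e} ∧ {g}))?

{a,g}

{a} ∨ {a,g} = {a,g}
{} ∨ {a,g} = {a,g}
{a} ∧ {} = {}
{e} ∧ {g} = {}
{} ∨ {} = {}
{a,g} ∨ {} = {a,g}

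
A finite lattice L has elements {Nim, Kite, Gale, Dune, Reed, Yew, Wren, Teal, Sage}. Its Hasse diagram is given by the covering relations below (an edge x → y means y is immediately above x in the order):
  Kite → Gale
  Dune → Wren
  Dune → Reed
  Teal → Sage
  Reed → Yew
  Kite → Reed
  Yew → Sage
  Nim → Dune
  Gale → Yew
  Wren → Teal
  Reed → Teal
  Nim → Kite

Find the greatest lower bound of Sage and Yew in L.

Common lower bounds of {Sage, Yew}: Dune, Gale, Kite, Nim, Reed, Yew.
The greatest among these is Yew.

Yew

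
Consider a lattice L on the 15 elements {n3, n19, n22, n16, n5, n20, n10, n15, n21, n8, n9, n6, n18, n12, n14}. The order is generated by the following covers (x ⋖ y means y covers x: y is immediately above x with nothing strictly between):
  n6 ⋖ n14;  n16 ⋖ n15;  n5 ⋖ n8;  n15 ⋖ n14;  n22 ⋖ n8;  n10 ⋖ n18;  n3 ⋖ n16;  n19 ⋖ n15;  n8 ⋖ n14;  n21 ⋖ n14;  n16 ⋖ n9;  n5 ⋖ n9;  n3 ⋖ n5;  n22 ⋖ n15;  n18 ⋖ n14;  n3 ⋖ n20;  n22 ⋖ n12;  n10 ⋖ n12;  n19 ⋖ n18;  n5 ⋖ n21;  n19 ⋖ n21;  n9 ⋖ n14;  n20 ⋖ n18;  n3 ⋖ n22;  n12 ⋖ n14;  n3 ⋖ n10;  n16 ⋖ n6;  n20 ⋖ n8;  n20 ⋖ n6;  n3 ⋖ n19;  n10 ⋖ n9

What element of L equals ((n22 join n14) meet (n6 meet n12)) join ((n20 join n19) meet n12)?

n10

n22 ∨ n14 = n14
n6 ∧ n12 = n3
n14 ∧ n3 = n3
n20 ∨ n19 = n18
n18 ∧ n12 = n10
n3 ∨ n10 = n10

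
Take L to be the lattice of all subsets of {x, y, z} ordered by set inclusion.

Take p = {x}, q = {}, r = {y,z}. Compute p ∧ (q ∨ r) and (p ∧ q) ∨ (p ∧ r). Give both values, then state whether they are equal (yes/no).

{}; {}; yes

q ∨ r = {y,z}, so p ∧ (q ∨ r) = {x} ∧ {y,z} = {}.
p ∧ q = {} and p ∧ r = {}, so (p ∧ q) ∨ (p ∧ r) = {} ∨ {} = {}.
Equal: yes.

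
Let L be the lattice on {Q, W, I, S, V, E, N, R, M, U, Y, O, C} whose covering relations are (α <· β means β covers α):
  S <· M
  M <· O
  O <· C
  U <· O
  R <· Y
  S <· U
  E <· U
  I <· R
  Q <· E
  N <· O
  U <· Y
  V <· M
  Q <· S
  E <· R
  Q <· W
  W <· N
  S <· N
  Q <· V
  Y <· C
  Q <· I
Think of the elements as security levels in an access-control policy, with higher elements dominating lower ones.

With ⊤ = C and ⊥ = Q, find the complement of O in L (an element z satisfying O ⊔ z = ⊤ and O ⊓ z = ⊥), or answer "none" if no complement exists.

Need z with O ∨ z = C and O ∧ z = Q.
Checking each element gives: I.

I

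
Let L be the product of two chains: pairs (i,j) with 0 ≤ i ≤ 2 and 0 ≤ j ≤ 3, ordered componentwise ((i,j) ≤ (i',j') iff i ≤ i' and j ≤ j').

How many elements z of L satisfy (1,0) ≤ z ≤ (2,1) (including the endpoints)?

The interval [(1,0), (2,1)] = {(1,0), (1,1), (2,0), (2,1)}, which has 4 elements.

4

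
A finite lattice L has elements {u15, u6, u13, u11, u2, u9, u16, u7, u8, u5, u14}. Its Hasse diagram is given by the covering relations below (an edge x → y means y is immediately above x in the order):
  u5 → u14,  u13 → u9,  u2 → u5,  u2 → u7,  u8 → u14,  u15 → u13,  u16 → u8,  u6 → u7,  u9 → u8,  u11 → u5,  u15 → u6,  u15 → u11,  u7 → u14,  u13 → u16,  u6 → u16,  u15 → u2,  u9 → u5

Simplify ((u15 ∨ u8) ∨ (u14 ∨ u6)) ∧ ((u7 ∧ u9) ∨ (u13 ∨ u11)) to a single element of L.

u15 ∨ u8 = u8
u14 ∨ u6 = u14
u8 ∨ u14 = u14
u7 ∧ u9 = u15
u13 ∨ u11 = u5
u15 ∨ u5 = u5
u14 ∧ u5 = u5

u5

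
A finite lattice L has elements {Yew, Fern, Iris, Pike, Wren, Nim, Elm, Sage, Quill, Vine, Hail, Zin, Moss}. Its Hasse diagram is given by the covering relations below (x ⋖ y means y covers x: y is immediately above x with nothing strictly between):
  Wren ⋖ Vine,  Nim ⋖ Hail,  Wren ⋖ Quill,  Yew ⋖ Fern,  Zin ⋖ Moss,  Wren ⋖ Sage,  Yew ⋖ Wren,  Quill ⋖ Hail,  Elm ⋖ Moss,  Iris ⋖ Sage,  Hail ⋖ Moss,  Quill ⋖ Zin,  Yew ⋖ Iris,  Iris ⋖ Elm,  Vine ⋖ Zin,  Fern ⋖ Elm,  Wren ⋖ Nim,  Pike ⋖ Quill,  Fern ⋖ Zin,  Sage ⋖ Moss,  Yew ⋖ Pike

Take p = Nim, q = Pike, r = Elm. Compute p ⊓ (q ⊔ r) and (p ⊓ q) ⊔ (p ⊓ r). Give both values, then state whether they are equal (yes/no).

Nim; Yew; no

q ⊔ r = Moss, so p ⊓ (q ⊔ r) = Nim ⊓ Moss = Nim.
p ⊓ q = Yew and p ⊓ r = Yew, so (p ⊓ q) ⊔ (p ⊓ r) = Yew ⊔ Yew = Yew.
Equal: no.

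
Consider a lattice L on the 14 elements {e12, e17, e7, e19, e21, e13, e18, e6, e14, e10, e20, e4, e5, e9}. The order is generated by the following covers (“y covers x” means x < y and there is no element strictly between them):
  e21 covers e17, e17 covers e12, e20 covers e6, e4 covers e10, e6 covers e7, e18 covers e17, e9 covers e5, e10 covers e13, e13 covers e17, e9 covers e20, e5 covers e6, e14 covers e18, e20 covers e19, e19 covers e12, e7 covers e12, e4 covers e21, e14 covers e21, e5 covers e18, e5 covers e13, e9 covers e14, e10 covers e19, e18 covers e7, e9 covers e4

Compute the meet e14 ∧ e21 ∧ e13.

Common lower bounds of {e14, e21, e13}: e12, e17.
The greatest among these is e17.

e17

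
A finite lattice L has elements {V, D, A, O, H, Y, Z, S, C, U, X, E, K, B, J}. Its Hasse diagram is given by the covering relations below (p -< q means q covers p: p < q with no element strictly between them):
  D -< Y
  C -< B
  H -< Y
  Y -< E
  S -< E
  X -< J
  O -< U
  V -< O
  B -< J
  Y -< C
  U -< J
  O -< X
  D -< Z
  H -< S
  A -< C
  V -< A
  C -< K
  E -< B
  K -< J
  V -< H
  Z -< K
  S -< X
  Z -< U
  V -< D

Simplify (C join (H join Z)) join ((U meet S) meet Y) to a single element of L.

H ∨ Z = K
C ∨ K = K
U ∧ S = V
V ∧ Y = V
K ∨ V = K

K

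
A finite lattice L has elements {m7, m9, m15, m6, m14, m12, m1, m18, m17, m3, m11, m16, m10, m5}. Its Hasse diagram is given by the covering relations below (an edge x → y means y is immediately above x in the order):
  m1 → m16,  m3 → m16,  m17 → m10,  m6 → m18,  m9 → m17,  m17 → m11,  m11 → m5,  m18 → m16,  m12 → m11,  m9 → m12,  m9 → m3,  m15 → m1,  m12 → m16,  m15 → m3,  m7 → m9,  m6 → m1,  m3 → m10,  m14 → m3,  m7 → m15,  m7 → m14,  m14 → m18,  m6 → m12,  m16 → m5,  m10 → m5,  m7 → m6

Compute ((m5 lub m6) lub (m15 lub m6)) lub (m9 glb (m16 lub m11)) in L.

m5

m5 ∨ m6 = m5
m15 ∨ m6 = m1
m5 ∨ m1 = m5
m16 ∨ m11 = m5
m9 ∧ m5 = m9
m5 ∨ m9 = m5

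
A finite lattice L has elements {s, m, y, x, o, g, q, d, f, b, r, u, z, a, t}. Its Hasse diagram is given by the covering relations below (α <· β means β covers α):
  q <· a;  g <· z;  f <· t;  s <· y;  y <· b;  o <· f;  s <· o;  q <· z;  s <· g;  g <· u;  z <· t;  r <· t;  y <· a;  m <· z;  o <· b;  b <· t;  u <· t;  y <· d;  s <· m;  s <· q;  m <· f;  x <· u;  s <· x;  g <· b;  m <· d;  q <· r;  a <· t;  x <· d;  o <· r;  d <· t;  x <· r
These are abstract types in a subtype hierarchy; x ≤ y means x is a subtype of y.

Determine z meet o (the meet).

Common lower bounds of {z, o}: s.
The greatest among these is s.

s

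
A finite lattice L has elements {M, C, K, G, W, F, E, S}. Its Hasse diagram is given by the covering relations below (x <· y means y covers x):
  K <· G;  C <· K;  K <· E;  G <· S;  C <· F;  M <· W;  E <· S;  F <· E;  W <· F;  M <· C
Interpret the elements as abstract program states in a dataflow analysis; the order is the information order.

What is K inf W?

M

Common lower bounds of {K, W}: M.
The greatest among these is M.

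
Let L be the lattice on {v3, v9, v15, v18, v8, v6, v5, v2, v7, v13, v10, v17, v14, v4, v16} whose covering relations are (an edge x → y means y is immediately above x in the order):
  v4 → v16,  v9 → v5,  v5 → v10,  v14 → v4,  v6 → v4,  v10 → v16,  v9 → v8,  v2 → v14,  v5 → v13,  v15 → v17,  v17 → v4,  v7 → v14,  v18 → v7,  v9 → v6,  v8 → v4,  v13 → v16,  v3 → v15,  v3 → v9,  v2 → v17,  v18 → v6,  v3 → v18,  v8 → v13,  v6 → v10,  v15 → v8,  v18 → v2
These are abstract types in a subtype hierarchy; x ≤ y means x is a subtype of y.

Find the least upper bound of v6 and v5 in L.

Common upper bounds of {v6, v5}: v10, v16.
The least among these is v10.

v10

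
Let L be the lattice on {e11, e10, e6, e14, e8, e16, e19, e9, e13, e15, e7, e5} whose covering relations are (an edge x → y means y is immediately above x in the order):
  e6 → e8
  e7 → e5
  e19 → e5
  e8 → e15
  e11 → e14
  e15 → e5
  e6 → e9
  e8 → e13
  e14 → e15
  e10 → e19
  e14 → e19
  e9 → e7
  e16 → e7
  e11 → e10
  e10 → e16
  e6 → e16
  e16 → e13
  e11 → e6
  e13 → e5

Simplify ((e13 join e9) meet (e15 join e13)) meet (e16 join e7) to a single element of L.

e13 ∨ e9 = e5
e15 ∨ e13 = e5
e5 ∧ e5 = e5
e16 ∨ e7 = e7
e5 ∧ e7 = e7

e7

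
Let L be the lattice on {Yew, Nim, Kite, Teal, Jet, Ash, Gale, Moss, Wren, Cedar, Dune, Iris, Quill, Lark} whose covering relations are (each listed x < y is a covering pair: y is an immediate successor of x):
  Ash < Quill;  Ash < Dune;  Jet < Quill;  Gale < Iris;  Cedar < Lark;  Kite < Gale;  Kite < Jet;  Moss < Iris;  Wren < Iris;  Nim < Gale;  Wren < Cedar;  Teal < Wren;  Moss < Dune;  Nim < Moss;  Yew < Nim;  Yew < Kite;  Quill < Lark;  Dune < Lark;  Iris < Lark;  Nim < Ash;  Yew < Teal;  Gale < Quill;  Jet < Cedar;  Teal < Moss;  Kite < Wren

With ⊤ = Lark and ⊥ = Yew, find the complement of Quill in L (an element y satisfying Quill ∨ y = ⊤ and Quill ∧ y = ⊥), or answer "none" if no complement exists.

Need y with Quill ∨ y = Lark and Quill ∧ y = Yew.
Checking each element gives: Teal.

Teal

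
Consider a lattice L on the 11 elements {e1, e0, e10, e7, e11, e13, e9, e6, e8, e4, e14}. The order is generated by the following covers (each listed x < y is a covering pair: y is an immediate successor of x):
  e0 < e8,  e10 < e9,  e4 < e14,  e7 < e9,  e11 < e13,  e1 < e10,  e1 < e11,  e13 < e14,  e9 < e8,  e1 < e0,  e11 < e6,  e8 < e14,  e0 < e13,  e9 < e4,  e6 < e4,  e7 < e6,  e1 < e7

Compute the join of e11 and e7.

Common upper bounds of {e11, e7}: e14, e4, e6.
The least among these is e6.

e6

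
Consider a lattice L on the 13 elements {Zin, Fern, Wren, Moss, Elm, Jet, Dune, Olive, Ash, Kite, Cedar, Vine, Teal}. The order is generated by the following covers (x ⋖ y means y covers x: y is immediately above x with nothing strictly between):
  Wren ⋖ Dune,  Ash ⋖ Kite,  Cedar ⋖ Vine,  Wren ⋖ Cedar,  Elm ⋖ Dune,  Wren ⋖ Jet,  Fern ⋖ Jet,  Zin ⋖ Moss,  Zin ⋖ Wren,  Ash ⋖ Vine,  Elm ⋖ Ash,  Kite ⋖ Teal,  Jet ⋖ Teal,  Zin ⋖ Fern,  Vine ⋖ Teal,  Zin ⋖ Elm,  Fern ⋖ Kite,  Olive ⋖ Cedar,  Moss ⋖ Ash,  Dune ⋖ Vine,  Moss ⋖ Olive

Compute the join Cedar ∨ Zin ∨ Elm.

Vine

Common upper bounds of {Cedar, Zin, Elm}: Teal, Vine.
The least among these is Vine.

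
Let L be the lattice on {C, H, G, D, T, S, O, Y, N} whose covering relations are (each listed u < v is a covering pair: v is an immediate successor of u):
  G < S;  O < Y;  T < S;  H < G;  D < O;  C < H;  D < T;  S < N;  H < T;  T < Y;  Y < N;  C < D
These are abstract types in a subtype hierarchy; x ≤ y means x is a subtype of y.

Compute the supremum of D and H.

Common upper bounds of {D, H}: N, S, T, Y.
The least among these is T.

T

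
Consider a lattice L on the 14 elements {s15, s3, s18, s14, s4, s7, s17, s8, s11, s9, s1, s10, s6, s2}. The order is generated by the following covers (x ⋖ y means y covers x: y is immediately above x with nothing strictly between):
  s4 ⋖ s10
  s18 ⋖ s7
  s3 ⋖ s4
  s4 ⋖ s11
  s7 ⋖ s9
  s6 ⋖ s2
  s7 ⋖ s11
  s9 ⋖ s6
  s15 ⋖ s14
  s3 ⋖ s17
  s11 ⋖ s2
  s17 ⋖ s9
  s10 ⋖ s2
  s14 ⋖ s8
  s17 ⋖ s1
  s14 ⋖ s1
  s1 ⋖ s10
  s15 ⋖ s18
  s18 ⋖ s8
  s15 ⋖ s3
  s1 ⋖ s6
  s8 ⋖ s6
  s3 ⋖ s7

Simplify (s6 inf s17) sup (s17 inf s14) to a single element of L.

s17

s6 ∧ s17 = s17
s17 ∧ s14 = s15
s17 ∨ s15 = s17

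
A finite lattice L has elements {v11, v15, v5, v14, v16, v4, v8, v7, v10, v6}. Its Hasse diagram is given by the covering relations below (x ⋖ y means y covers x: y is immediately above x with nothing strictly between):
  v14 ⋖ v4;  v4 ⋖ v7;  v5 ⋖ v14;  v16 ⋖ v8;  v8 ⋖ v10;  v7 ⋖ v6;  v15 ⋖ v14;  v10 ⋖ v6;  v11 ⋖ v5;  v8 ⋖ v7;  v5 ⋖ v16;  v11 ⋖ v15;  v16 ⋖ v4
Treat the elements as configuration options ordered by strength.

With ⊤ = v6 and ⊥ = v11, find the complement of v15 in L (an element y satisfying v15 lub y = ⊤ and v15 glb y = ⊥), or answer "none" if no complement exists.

v10

Need y with v15 ∨ y = v6 and v15 ∧ y = v11.
Checking each element gives: v10.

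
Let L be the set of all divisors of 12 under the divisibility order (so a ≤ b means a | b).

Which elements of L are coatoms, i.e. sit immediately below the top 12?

4, 6

The coatoms are exactly the elements covered by 12: 4, 6.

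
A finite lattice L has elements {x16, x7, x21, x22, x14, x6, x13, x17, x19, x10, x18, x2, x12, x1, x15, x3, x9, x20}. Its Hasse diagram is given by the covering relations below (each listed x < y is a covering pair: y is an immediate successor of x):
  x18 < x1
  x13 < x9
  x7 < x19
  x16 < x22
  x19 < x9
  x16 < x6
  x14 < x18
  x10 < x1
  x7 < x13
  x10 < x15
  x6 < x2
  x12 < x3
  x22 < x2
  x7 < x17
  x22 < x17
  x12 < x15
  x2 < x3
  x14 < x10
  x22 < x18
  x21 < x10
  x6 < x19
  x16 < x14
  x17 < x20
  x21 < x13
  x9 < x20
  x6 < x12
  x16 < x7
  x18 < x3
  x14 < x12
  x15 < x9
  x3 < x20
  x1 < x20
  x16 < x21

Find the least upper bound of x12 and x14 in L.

Common upper bounds of {x12, x14}: x12, x15, x20, x3, x9.
The least among these is x12.

x12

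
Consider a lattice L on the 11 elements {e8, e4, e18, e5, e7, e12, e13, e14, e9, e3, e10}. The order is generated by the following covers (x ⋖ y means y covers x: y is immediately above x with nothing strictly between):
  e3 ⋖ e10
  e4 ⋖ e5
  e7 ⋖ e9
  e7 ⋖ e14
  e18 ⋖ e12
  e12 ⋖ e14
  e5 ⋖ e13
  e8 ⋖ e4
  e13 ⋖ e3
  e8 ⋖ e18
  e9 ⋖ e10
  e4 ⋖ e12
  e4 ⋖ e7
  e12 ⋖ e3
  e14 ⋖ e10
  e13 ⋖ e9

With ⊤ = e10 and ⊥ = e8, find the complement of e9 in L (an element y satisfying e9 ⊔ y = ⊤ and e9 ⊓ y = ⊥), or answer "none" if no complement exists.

e18

Need y with e9 ∨ y = e10 and e9 ∧ y = e8.
Checking each element gives: e18.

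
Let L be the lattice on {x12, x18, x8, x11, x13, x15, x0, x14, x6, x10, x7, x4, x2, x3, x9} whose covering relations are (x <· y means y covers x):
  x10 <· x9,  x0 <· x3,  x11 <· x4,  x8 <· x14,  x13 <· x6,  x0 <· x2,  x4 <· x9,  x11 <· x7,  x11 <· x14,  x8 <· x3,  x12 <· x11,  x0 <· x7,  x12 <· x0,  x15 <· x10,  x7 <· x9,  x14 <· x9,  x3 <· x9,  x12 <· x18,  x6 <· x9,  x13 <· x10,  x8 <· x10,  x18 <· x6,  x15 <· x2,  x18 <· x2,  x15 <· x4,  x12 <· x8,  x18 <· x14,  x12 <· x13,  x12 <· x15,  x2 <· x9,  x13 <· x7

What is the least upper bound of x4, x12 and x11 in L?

x4

Common upper bounds of {x4, x12, x11}: x4, x9.
The least among these is x4.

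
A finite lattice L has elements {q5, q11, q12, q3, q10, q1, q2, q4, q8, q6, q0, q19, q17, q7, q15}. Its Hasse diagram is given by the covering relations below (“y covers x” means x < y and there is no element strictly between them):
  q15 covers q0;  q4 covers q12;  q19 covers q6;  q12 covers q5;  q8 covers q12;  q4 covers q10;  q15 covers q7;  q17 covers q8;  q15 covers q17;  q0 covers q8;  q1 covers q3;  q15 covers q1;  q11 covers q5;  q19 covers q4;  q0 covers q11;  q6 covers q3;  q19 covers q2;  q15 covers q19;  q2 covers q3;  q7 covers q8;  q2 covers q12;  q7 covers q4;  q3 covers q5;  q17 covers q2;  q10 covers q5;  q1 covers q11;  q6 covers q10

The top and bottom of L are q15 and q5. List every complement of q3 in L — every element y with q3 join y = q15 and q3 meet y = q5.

Need y with q3 ∨ y = q15 and q3 ∧ y = q5.
Checking each element gives: q0, q7.

q0, q7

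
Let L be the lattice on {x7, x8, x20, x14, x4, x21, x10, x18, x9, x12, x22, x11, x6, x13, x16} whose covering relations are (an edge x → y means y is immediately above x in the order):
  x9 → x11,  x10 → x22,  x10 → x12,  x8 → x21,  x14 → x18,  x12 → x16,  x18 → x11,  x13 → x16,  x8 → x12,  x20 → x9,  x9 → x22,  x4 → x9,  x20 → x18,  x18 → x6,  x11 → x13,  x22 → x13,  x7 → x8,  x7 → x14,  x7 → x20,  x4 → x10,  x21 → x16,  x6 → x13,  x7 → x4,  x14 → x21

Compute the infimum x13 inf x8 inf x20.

x7

Common lower bounds of {x13, x8, x20}: x7.
The greatest among these is x7.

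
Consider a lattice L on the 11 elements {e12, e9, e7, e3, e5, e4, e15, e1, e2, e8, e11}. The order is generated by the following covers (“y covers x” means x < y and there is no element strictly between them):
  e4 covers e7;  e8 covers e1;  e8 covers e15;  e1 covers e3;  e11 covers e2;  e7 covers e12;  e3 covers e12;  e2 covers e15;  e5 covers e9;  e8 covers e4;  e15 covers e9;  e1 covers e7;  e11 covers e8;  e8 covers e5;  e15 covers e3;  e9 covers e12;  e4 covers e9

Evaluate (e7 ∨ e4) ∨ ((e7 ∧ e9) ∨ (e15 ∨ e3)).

e7 ∨ e4 = e4
e7 ∧ e9 = e12
e15 ∨ e3 = e15
e12 ∨ e15 = e15
e4 ∨ e15 = e8

e8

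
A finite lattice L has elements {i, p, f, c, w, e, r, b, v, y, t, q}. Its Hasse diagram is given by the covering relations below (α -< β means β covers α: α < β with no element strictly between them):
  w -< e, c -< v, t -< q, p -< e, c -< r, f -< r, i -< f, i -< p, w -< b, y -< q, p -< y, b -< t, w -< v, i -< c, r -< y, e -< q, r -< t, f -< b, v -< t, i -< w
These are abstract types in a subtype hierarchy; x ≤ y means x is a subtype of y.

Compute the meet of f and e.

Common lower bounds of {f, e}: i.
The greatest among these is i.

i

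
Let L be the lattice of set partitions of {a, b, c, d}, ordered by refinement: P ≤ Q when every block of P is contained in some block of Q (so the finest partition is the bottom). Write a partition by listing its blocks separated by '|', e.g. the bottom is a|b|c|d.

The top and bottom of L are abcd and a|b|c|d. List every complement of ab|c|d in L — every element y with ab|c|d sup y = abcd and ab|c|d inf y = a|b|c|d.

Need y with ab|c|d ∨ y = abcd and ab|c|d ∧ y = a|b|c|d.
Checking each element gives: acd|b, ac|bd, ad|bc, a|bcd.

acd|b, ac|bd, ad|bc, a|bcd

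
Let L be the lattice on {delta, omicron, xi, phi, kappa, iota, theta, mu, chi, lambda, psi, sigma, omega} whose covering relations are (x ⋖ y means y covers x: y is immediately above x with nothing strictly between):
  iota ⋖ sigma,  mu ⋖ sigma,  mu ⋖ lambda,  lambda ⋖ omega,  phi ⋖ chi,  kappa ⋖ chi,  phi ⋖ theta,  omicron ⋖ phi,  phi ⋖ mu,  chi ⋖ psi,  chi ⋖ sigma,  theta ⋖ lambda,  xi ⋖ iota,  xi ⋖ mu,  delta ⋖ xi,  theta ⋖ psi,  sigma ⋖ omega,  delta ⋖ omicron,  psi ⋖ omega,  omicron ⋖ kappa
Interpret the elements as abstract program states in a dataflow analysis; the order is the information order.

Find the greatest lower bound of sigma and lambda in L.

Common lower bounds of {sigma, lambda}: delta, mu, omicron, phi, xi.
The greatest among these is mu.

mu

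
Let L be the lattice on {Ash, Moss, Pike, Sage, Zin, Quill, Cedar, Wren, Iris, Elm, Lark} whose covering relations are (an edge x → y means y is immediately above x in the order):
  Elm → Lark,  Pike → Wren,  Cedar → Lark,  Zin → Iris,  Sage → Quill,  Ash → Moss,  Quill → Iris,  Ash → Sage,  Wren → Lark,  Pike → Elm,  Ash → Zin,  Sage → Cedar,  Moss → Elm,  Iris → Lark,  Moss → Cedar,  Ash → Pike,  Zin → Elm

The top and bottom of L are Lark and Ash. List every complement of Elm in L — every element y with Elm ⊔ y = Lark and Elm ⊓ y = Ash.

Quill, Sage

Need y with Elm ∨ y = Lark and Elm ∧ y = Ash.
Checking each element gives: Quill, Sage.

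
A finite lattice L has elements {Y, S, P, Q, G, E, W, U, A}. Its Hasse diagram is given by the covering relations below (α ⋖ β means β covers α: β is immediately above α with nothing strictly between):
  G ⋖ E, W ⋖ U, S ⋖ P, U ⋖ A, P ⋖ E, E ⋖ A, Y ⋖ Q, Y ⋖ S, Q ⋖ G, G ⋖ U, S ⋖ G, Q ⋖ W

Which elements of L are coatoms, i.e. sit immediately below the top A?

The coatoms are exactly the elements covered by A: E, U.

E, U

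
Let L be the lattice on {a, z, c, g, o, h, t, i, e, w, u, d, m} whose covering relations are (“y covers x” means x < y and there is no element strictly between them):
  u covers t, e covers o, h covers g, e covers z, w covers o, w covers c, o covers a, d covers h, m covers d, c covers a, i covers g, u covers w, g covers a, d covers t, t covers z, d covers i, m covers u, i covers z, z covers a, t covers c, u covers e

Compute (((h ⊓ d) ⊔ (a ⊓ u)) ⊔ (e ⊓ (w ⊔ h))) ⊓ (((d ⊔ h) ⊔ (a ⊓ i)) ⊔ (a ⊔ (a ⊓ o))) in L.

h ∧ d = h
a ∧ u = a
h ∨ a = h
w ∨ h = m
e ∧ m = e
h ∨ e = m
d ∨ h = d
a ∧ i = a
d ∨ a = d
a ∧ o = a
a ∨ a = a
d ∨ a = d
m ∧ d = d

d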